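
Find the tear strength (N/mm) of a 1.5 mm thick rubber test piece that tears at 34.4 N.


Tear strength = force / thickness
= 34.4 / 1.5
= 22.93 N/mm

22.93 N/mm


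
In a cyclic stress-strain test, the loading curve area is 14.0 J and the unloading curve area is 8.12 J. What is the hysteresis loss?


Hysteresis loss = loading - unloading
= 14.0 - 8.12
= 5.88 J

5.88 J


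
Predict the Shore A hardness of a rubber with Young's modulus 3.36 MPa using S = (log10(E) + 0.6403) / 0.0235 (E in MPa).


log10(E) = 0.0235*S - 0.6403  =>  S = (log10(E) + 0.6403) / 0.0235
log10(3.36) = 0.526339
S = (0.526339 + 0.6403) / 0.0235 = 1.166639 / 0.0235
S = 49.6

Shore A = 49.6


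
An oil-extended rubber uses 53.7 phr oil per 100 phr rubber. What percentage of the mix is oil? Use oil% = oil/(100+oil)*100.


Oil % = oil / (100 + oil) * 100
= 53.7 / (100 + 53.7) * 100
= 53.7 / 153.7 * 100
= 34.94%

34.94%


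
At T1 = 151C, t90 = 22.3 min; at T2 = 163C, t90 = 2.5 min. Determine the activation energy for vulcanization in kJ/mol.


T1 = 424.15 K, T2 = 436.15 K
1/T1 - 1/T2 = 6.4867e-05
ln(t1/t2) = ln(22.3/2.5) = 2.1883
Ea = 8.314 * 2.1883 / 6.4867e-05 = 280472.4306 J/mol
Ea = 280.47 kJ/mol

280.47 kJ/mol


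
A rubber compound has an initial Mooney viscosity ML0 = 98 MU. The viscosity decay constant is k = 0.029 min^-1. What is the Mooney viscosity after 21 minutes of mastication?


ML = ML0 * exp(-k * t)
ML = 98 * exp(-0.029 * 21)
ML = 98 * 0.5439
ML = 53.3 MU

53.3 MU


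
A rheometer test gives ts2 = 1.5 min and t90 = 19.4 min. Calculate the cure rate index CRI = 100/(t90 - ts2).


CRI = 100 / (t90 - ts2)
= 100 / (19.4 - 1.5)
= 100 / 17.9
= 5.59 min^-1

5.59 min^-1


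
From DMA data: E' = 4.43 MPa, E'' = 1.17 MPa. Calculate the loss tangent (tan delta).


tan delta = E'' / E'
= 1.17 / 4.43
= 0.2641

tan delta = 0.2641


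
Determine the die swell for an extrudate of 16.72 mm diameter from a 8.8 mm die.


Die swell ratio = D_extrudate / D_die
= 16.72 / 8.8
= 1.9

Die swell = 1.9


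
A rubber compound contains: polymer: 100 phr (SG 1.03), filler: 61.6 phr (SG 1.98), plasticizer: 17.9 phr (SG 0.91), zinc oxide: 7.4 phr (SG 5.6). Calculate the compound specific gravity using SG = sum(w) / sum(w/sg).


Sum of weights = 186.9
Volume contributions:
  polymer: 100/1.03 = 97.0874
  filler: 61.6/1.98 = 31.1111
  plasticizer: 17.9/0.91 = 19.6703
  zinc oxide: 7.4/5.6 = 1.3214
Sum of volumes = 149.1902
SG = 186.9 / 149.1902 = 1.253

SG = 1.253


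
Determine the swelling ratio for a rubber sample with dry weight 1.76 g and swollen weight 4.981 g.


Q = W_swollen / W_dry
Q = 4.981 / 1.76
Q = 2.83

Q = 2.83


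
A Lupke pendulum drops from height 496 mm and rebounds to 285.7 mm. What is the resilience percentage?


Resilience = h_rebound / h_drop * 100
= 285.7 / 496 * 100
= 57.6%

57.6%


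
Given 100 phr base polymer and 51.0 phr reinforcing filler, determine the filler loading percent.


Filler % = filler / (rubber + filler) * 100
= 51.0 / (100 + 51.0) * 100
= 51.0 / 151.0 * 100
= 33.77%

33.77%


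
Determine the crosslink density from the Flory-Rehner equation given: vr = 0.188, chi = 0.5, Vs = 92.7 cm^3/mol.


ln(1 - vr) = ln(1 - 0.188) = -0.2083
Numerator = -((-0.2083) + 0.188 + 0.5 * 0.188^2) = 0.0026
Denominator = 92.7 * (0.188^(1/3) - 0.188/2) = 44.3908
nu = 0.0026 / 44.3908 = 5.8186e-05 mol/cm^3

5.8186e-05 mol/cm^3


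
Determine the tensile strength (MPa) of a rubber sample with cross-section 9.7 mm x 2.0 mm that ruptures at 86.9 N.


Area = width * thickness = 9.7 * 2.0 = 19.4 mm^2
TS = force / area = 86.9 / 19.4 = 4.48 MPa

4.48 MPa


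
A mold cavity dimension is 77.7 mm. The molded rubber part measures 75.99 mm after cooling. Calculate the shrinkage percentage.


Shrinkage = (mold - part) / mold * 100
= (77.7 - 75.99) / 77.7 * 100
= 1.71 / 77.7 * 100
= 2.2%

2.2%


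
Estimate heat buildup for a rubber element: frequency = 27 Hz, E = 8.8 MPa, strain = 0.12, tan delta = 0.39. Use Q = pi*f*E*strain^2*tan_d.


Q = pi * f * E * strain^2 * tan_d
= pi * 27 * 8.8 * 0.12^2 * 0.39
= pi * 27 * 8.8 * 0.0144 * 0.39
= 4.1920

Q = 4.1920


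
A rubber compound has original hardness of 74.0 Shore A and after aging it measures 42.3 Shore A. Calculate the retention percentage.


Retention = aged / original * 100
= 42.3 / 74.0 * 100
= 57.2%

57.2%


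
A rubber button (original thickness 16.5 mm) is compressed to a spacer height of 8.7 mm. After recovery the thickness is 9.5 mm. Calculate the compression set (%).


CS = (t0 - recovered) / (t0 - ts) * 100
= (16.5 - 9.5) / (16.5 - 8.7) * 100
= 7.0 / 7.8 * 100
= 89.7%

89.7%


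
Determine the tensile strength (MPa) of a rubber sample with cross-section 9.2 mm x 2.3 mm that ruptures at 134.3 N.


Area = width * thickness = 9.2 * 2.3 = 21.16 mm^2
TS = force / area = 134.3 / 21.16 = 6.35 MPa

6.35 MPa


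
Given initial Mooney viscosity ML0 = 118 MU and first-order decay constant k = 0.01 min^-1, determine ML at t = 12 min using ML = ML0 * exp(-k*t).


ML = ML0 * exp(-k * t)
ML = 118 * exp(-0.01 * 12)
ML = 118 * 0.8869
ML = 104.66 MU

104.66 MU


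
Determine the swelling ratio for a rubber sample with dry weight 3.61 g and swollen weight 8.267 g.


Q = W_swollen / W_dry
Q = 8.267 / 3.61
Q = 2.29

Q = 2.29


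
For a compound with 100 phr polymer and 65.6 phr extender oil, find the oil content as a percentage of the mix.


Oil % = oil / (100 + oil) * 100
= 65.6 / (100 + 65.6) * 100
= 65.6 / 165.6 * 100
= 39.61%

39.61%


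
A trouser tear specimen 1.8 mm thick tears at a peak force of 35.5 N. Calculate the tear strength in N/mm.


Tear strength = force / thickness
= 35.5 / 1.8
= 19.72 N/mm

19.72 N/mm


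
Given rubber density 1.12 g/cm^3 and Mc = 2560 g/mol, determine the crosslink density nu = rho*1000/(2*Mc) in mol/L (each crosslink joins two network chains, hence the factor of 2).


nu = rho * 1000 / (2 * Mc)
nu = 1.12 * 1000 / (2 * 2560)
nu = 1120.0 / 5120
nu = 0.2188 mol/L

0.2188 mol/L


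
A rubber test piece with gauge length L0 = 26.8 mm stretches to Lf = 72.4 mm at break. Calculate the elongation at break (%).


Elongation = (Lf - L0) / L0 * 100
= (72.4 - 26.8) / 26.8 * 100
= 45.6 / 26.8 * 100
= 170.1%

170.1%


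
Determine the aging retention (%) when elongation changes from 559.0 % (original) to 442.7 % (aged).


Retention = aged / original * 100
= 442.7 / 559.0 * 100
= 79.2%

79.2%


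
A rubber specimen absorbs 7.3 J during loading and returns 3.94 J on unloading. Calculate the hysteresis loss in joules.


Hysteresis loss = loading - unloading
= 7.3 - 3.94
= 3.36 J

3.36 J


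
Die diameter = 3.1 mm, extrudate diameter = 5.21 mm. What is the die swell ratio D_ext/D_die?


Die swell ratio = D_extrudate / D_die
= 5.21 / 3.1
= 1.681

Die swell = 1.681


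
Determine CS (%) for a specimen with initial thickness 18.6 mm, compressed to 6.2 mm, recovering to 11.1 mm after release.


CS = (t0 - recovered) / (t0 - ts) * 100
= (18.6 - 11.1) / (18.6 - 6.2) * 100
= 7.5 / 12.4 * 100
= 60.5%

60.5%


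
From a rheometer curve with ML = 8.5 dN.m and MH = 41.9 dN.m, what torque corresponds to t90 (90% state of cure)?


M90 = ML + 0.9 * (MH - ML)
M90 = 8.5 + 0.9 * (41.9 - 8.5)
M90 = 8.5 + 0.9 * 33.4
M90 = 38.56 dN.m

38.56 dN.m


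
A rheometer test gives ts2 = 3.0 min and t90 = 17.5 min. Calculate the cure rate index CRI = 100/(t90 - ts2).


CRI = 100 / (t90 - ts2)
= 100 / (17.5 - 3.0)
= 100 / 14.5
= 6.9 min^-1

6.9 min^-1


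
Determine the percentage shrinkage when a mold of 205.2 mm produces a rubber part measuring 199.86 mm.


Shrinkage = (mold - part) / mold * 100
= (205.2 - 199.86) / 205.2 * 100
= 5.34 / 205.2 * 100
= 2.6%

2.6%


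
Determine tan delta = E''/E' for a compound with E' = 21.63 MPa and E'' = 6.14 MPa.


tan delta = E'' / E'
= 6.14 / 21.63
= 0.2839

tan delta = 0.2839


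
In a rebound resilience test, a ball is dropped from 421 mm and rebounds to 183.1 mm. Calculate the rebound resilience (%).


Resilience = h_rebound / h_drop * 100
= 183.1 / 421 * 100
= 43.5%

43.5%


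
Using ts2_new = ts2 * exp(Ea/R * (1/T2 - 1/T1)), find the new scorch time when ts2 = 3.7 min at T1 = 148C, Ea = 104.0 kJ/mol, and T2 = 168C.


Convert temperatures: T1 = 148 + 273.15 = 421.15 K, T2 = 168 + 273.15 = 441.15 K
ts2_new = 3.7 * exp(104000 / 8.314 * (1/441.15 - 1/421.15))
1/T2 - 1/T1 = -1.0765e-04
ts2_new = 0.96 min

0.96 min


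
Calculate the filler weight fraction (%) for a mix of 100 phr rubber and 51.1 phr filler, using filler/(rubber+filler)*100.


Filler % = filler / (rubber + filler) * 100
= 51.1 / (100 + 51.1) * 100
= 51.1 / 151.1 * 100
= 33.82%

33.82%


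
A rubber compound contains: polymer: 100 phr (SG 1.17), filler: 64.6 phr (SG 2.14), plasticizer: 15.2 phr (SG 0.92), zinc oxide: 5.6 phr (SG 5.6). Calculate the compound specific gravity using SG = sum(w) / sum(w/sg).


Sum of weights = 185.4
Volume contributions:
  polymer: 100/1.17 = 85.4701
  filler: 64.6/2.14 = 30.1869
  plasticizer: 15.2/0.92 = 16.5217
  zinc oxide: 5.6/5.6 = 1.0000
Sum of volumes = 133.1787
SG = 185.4 / 133.1787 = 1.392

SG = 1.392


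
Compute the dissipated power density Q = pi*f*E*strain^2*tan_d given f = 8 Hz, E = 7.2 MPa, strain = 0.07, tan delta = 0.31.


Q = pi * f * E * strain^2 * tan_d
= pi * 8 * 7.2 * 0.07^2 * 0.31
= pi * 8 * 7.2 * 0.0049 * 0.31
= 0.2749

Q = 0.2749


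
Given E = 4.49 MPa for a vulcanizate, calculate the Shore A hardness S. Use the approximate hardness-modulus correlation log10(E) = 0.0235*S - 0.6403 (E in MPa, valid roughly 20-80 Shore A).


log10(E) = 0.0235*S - 0.6403  =>  S = (log10(E) + 0.6403) / 0.0235
log10(4.49) = 0.652246
S = (0.652246 + 0.6403) / 0.0235 = 1.292546 / 0.0235
S = 55.0

Shore A = 55.0


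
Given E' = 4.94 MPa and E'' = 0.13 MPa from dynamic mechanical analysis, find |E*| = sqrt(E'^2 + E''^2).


|E*| = sqrt(E'^2 + E''^2)
= sqrt(4.94^2 + 0.13^2)
= sqrt(24.4036 + 0.0169)
= 4.942 MPa

4.942 MPa


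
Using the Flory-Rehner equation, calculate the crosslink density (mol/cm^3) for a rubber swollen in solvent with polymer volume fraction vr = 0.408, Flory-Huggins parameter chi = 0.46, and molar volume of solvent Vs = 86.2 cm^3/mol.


ln(1 - vr) = ln(1 - 0.408) = -0.5242
Numerator = -((-0.5242) + 0.408 + 0.46 * 0.408^2) = 0.0397
Denominator = 86.2 * (0.408^(1/3) - 0.408/2) = 46.3485
nu = 0.0397 / 46.3485 = 8.5602e-04 mol/cm^3

8.5602e-04 mol/cm^3


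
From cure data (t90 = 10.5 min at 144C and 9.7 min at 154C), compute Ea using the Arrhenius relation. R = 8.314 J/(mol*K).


T1 = 417.15 K, T2 = 427.15 K
1/T1 - 1/T2 = 5.6121e-05
ln(t1/t2) = ln(10.5/9.7) = 0.0792
Ea = 8.314 * 0.0792 / 5.6121e-05 = 11740.2814 J/mol
Ea = 11.74 kJ/mol

11.74 kJ/mol


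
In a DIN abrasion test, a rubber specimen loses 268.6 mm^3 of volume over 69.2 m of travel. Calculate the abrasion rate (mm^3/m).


Rate = volume_loss / distance
= 268.6 / 69.2
= 3.882 mm^3/m

3.882 mm^3/m


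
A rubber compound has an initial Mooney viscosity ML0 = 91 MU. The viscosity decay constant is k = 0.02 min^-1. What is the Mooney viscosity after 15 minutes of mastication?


ML = ML0 * exp(-k * t)
ML = 91 * exp(-0.02 * 15)
ML = 91 * 0.7408
ML = 67.41 MU

67.41 MU


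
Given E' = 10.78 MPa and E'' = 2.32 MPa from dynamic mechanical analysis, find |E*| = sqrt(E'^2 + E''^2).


|E*| = sqrt(E'^2 + E''^2)
= sqrt(10.78^2 + 2.32^2)
= sqrt(116.2084 + 5.3824)
= 11.027 MPa

11.027 MPa


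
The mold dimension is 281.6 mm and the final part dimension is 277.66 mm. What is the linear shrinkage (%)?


Shrinkage = (mold - part) / mold * 100
= (281.6 - 277.66) / 281.6 * 100
= 3.94 / 281.6 * 100
= 1.4%

1.4%


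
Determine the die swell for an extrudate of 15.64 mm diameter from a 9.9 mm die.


Die swell ratio = D_extrudate / D_die
= 15.64 / 9.9
= 1.58

Die swell = 1.58


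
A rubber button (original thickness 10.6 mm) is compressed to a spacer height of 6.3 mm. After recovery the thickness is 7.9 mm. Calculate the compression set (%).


CS = (t0 - recovered) / (t0 - ts) * 100
= (10.6 - 7.9) / (10.6 - 6.3) * 100
= 2.7 / 4.3 * 100
= 62.8%

62.8%


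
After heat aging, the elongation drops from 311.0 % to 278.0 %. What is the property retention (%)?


Retention = aged / original * 100
= 278.0 / 311.0 * 100
= 89.4%

89.4%


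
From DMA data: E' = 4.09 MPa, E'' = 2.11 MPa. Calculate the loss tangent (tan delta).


tan delta = E'' / E'
= 2.11 / 4.09
= 0.5159

tan delta = 0.5159


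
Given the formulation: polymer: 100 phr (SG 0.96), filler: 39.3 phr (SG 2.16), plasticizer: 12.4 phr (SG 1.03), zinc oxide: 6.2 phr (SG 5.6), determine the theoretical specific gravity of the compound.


Sum of weights = 157.9
Volume contributions:
  polymer: 100/0.96 = 104.1667
  filler: 39.3/2.16 = 18.1944
  plasticizer: 12.4/1.03 = 12.0388
  zinc oxide: 6.2/5.6 = 1.1071
Sum of volumes = 135.5071
SG = 157.9 / 135.5071 = 1.165

SG = 1.165


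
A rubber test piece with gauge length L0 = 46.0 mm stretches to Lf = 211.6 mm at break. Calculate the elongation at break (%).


Elongation = (Lf - L0) / L0 * 100
= (211.6 - 46.0) / 46.0 * 100
= 165.6 / 46.0 * 100
= 360.0%

360.0%


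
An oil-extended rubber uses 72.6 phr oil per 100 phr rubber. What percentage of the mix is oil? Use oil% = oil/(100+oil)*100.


Oil % = oil / (100 + oil) * 100
= 72.6 / (100 + 72.6) * 100
= 72.6 / 172.6 * 100
= 42.06%

42.06%


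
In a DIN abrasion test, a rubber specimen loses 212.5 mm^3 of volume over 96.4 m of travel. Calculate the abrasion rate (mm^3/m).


Rate = volume_loss / distance
= 212.5 / 96.4
= 2.204 mm^3/m

2.204 mm^3/m


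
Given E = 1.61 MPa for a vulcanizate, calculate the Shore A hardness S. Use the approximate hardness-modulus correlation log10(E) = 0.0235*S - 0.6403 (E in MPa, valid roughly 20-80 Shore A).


log10(E) = 0.0235*S - 0.6403  =>  S = (log10(E) + 0.6403) / 0.0235
log10(1.61) = 0.206826
S = (0.206826 + 0.6403) / 0.0235 = 0.847126 / 0.0235
S = 36.0

Shore A = 36.0


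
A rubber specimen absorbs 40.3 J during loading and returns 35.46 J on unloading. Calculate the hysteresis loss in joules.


Hysteresis loss = loading - unloading
= 40.3 - 35.46
= 4.84 J

4.84 J


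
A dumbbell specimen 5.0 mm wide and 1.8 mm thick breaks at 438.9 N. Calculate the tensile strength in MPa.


Area = width * thickness = 5.0 * 1.8 = 9.0 mm^2
TS = force / area = 438.9 / 9.0 = 48.77 MPa

48.77 MPa


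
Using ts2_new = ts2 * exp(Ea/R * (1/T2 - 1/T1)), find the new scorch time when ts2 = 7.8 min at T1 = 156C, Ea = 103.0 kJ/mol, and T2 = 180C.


Convert temperatures: T1 = 156 + 273.15 = 429.15 K, T2 = 180 + 273.15 = 453.15 K
ts2_new = 7.8 * exp(103000 / 8.314 * (1/453.15 - 1/429.15))
1/T2 - 1/T1 = -1.2341e-04
ts2_new = 1.69 min

1.69 min


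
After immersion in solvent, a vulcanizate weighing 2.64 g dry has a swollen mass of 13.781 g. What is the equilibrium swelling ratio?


Q = W_swollen / W_dry
Q = 13.781 / 2.64
Q = 5.22

Q = 5.22


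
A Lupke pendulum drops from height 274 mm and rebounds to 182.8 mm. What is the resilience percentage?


Resilience = h_rebound / h_drop * 100
= 182.8 / 274 * 100
= 66.7%

66.7%


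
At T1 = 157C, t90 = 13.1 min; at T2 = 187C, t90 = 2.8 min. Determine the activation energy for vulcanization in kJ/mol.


T1 = 430.15 K, T2 = 460.15 K
1/T1 - 1/T2 = 1.5157e-04
ln(t1/t2) = ln(13.1/2.8) = 1.5430
Ea = 8.314 * 1.5430 / 1.5157e-04 = 84639.2921 J/mol
Ea = 84.64 kJ/mol

84.64 kJ/mol


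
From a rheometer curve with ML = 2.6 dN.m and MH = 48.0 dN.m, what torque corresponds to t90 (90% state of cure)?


M90 = ML + 0.9 * (MH - ML)
M90 = 2.6 + 0.9 * (48.0 - 2.6)
M90 = 2.6 + 0.9 * 45.4
M90 = 43.46 dN.m

43.46 dN.m


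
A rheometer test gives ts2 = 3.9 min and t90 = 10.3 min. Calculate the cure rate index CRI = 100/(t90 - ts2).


CRI = 100 / (t90 - ts2)
= 100 / (10.3 - 3.9)
= 100 / 6.4
= 15.62 min^-1

15.62 min^-1


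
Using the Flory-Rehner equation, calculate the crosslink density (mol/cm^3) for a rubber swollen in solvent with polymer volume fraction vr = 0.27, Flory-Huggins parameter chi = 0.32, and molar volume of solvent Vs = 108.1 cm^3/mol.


ln(1 - vr) = ln(1 - 0.27) = -0.3147
Numerator = -((-0.3147) + 0.27 + 0.32 * 0.27^2) = 0.0214
Denominator = 108.1 * (0.27^(1/3) - 0.27/2) = 55.2748
nu = 0.0214 / 55.2748 = 3.8684e-04 mol/cm^3

3.8684e-04 mol/cm^3


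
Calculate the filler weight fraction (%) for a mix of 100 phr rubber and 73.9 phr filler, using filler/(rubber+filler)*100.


Filler % = filler / (rubber + filler) * 100
= 73.9 / (100 + 73.9) * 100
= 73.9 / 173.9 * 100
= 42.5%

42.5%


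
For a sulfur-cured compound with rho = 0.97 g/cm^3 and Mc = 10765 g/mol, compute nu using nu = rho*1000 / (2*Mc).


nu = rho * 1000 / (2 * Mc)
nu = 0.97 * 1000 / (2 * 10765)
nu = 970.0 / 21530
nu = 0.0451 mol/L

0.0451 mol/L


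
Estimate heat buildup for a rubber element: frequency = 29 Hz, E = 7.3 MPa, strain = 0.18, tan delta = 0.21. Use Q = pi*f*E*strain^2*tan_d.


Q = pi * f * E * strain^2 * tan_d
= pi * 29 * 7.3 * 0.18^2 * 0.21
= pi * 29 * 7.3 * 0.0324 * 0.21
= 4.5252

Q = 4.5252


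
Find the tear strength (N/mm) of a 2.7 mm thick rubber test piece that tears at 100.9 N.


Tear strength = force / thickness
= 100.9 / 2.7
= 37.37 N/mm

37.37 N/mm


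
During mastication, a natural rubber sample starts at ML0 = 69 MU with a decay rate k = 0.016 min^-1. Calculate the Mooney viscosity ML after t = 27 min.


ML = ML0 * exp(-k * t)
ML = 69 * exp(-0.016 * 27)
ML = 69 * 0.6492
ML = 44.8 MU

44.8 MU


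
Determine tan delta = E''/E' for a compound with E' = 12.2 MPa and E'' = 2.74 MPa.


tan delta = E'' / E'
= 2.74 / 12.2
= 0.2246

tan delta = 0.2246


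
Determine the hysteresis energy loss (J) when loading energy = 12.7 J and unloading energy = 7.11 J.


Hysteresis loss = loading - unloading
= 12.7 - 7.11
= 5.59 J

5.59 J


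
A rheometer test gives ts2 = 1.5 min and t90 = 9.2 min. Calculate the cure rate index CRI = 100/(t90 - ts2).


CRI = 100 / (t90 - ts2)
= 100 / (9.2 - 1.5)
= 100 / 7.7
= 12.99 min^-1

12.99 min^-1


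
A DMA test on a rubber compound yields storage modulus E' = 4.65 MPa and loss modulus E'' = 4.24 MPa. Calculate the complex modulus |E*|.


|E*| = sqrt(E'^2 + E''^2)
= sqrt(4.65^2 + 4.24^2)
= sqrt(21.6225 + 17.9776)
= 6.293 MPa

6.293 MPa


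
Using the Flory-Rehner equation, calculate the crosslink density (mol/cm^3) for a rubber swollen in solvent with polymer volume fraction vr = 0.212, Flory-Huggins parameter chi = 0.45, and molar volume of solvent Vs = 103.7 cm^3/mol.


ln(1 - vr) = ln(1 - 0.212) = -0.2383
Numerator = -((-0.2383) + 0.212 + 0.45 * 0.212^2) = 0.0060
Denominator = 103.7 * (0.212^(1/3) - 0.212/2) = 50.8413
nu = 0.0060 / 50.8413 = 1.1865e-04 mol/cm^3

1.1865e-04 mol/cm^3


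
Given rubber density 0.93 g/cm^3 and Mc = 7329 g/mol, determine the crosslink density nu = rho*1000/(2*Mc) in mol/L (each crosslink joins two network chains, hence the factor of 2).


nu = rho * 1000 / (2 * Mc)
nu = 0.93 * 1000 / (2 * 7329)
nu = 930.0 / 14658
nu = 0.0634 mol/L

0.0634 mol/L


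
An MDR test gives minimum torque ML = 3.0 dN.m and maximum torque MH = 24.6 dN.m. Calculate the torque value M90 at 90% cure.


M90 = ML + 0.9 * (MH - ML)
M90 = 3.0 + 0.9 * (24.6 - 3.0)
M90 = 3.0 + 0.9 * 21.6
M90 = 22.44 dN.m

22.44 dN.m


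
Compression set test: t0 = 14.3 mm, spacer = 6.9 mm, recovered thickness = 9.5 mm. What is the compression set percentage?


CS = (t0 - recovered) / (t0 - ts) * 100
= (14.3 - 9.5) / (14.3 - 6.9) * 100
= 4.8 / 7.4 * 100
= 64.9%

64.9%


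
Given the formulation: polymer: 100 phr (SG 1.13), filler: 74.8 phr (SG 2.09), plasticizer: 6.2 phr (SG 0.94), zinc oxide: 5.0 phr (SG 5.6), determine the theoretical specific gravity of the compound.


Sum of weights = 186.0
Volume contributions:
  polymer: 100/1.13 = 88.4956
  filler: 74.8/2.09 = 35.7895
  plasticizer: 6.2/0.94 = 6.5957
  zinc oxide: 5.0/5.6 = 0.8929
Sum of volumes = 131.7737
SG = 186.0 / 131.7737 = 1.412

SG = 1.412


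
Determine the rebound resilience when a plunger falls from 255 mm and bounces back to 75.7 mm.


Resilience = h_rebound / h_drop * 100
= 75.7 / 255 * 100
= 29.7%

29.7%


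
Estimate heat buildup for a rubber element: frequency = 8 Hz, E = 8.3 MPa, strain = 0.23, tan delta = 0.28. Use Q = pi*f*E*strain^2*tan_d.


Q = pi * f * E * strain^2 * tan_d
= pi * 8 * 8.3 * 0.23^2 * 0.28
= pi * 8 * 8.3 * 0.0529 * 0.28
= 3.0898

Q = 3.0898


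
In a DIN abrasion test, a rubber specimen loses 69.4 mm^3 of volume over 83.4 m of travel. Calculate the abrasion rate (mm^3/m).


Rate = volume_loss / distance
= 69.4 / 83.4
= 0.832 mm^3/m

0.832 mm^3/m


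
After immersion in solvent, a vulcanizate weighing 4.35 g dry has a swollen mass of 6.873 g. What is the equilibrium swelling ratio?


Q = W_swollen / W_dry
Q = 6.873 / 4.35
Q = 1.58

Q = 1.58


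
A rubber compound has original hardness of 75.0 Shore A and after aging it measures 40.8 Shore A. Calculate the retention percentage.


Retention = aged / original * 100
= 40.8 / 75.0 * 100
= 54.4%

54.4%


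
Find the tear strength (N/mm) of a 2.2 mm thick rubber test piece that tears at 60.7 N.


Tear strength = force / thickness
= 60.7 / 2.2
= 27.59 N/mm

27.59 N/mm


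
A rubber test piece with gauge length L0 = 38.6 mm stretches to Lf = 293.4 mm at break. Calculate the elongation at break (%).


Elongation = (Lf - L0) / L0 * 100
= (293.4 - 38.6) / 38.6 * 100
= 254.8 / 38.6 * 100
= 660.1%

660.1%


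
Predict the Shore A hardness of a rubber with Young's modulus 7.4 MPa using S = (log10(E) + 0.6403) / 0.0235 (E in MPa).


log10(E) = 0.0235*S - 0.6403  =>  S = (log10(E) + 0.6403) / 0.0235
log10(7.4) = 0.869232
S = (0.869232 + 0.6403) / 0.0235 = 1.509532 / 0.0235
S = 64.2

Shore A = 64.2


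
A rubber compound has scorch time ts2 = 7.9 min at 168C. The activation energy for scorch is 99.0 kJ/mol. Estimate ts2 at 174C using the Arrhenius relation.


Convert temperatures: T1 = 168 + 273.15 = 441.15 K, T2 = 174 + 273.15 = 447.15 K
ts2_new = 7.9 * exp(99000 / 8.314 * (1/447.15 - 1/441.15))
1/T2 - 1/T1 = -3.0417e-05
ts2_new = 5.5 min

5.5 min


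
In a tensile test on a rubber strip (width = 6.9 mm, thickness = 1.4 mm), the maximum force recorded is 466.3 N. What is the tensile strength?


Area = width * thickness = 6.9 * 1.4 = 9.66 mm^2
TS = force / area = 466.3 / 9.66 = 48.27 MPa

48.27 MPa


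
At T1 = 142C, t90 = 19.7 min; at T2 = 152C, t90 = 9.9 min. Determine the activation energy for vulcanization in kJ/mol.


T1 = 415.15 K, T2 = 425.15 K
1/T1 - 1/T2 = 5.6657e-05
ln(t1/t2) = ln(19.7/9.9) = 0.6881
Ea = 8.314 * 0.6881 / 5.6657e-05 = 100971.4583 J/mol
Ea = 100.97 kJ/mol

100.97 kJ/mol


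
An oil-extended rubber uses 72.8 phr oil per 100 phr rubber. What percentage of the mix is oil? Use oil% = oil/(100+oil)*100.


Oil % = oil / (100 + oil) * 100
= 72.8 / (100 + 72.8) * 100
= 72.8 / 172.8 * 100
= 42.13%

42.13%


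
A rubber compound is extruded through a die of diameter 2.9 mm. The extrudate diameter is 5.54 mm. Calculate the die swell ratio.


Die swell ratio = D_extrudate / D_die
= 5.54 / 2.9
= 1.91

Die swell = 1.91


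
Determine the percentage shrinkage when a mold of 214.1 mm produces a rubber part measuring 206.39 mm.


Shrinkage = (mold - part) / mold * 100
= (214.1 - 206.39) / 214.1 * 100
= 7.71 / 214.1 * 100
= 3.6%

3.6%


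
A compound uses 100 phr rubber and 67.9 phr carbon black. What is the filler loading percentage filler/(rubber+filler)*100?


Filler % = filler / (rubber + filler) * 100
= 67.9 / (100 + 67.9) * 100
= 67.9 / 167.9 * 100
= 40.44%

40.44%


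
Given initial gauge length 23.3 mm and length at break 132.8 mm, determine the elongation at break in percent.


Elongation = (Lf - L0) / L0 * 100
= (132.8 - 23.3) / 23.3 * 100
= 109.5 / 23.3 * 100
= 470.0%

470.0%


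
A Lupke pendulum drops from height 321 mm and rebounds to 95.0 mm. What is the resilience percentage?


Resilience = h_rebound / h_drop * 100
= 95.0 / 321 * 100
= 29.6%

29.6%


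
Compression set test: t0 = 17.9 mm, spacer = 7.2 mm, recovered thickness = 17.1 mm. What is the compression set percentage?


CS = (t0 - recovered) / (t0 - ts) * 100
= (17.9 - 17.1) / (17.9 - 7.2) * 100
= 0.8 / 10.7 * 100
= 7.5%

7.5%


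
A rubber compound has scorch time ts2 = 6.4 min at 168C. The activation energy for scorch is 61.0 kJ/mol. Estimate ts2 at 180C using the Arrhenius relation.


Convert temperatures: T1 = 168 + 273.15 = 441.15 K, T2 = 180 + 273.15 = 453.15 K
ts2_new = 6.4 * exp(61000 / 8.314 * (1/453.15 - 1/441.15))
1/T2 - 1/T1 = -6.0028e-05
ts2_new = 4.12 min

4.12 min


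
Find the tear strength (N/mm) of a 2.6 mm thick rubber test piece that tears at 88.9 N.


Tear strength = force / thickness
= 88.9 / 2.6
= 34.19 N/mm

34.19 N/mm


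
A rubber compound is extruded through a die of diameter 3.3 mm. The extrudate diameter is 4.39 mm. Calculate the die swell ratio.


Die swell ratio = D_extrudate / D_die
= 4.39 / 3.3
= 1.33

Die swell = 1.33


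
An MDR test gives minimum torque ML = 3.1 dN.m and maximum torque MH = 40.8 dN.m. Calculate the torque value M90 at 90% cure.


M90 = ML + 0.9 * (MH - ML)
M90 = 3.1 + 0.9 * (40.8 - 3.1)
M90 = 3.1 + 0.9 * 37.7
M90 = 37.03 dN.m

37.03 dN.m


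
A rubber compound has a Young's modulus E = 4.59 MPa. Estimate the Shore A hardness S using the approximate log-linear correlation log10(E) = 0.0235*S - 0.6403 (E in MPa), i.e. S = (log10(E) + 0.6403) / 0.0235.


log10(E) = 0.0235*S - 0.6403  =>  S = (log10(E) + 0.6403) / 0.0235
log10(4.59) = 0.661813
S = (0.661813 + 0.6403) / 0.0235 = 1.302113 / 0.0235
S = 55.4

Shore A = 55.4


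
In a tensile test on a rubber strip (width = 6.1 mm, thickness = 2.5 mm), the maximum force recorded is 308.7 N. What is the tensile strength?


Area = width * thickness = 6.1 * 2.5 = 15.25 mm^2
TS = force / area = 308.7 / 15.25 = 20.24 MPa

20.24 MPa


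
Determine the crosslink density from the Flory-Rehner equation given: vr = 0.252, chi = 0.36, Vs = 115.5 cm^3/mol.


ln(1 - vr) = ln(1 - 0.252) = -0.2904
Numerator = -((-0.2904) + 0.252 + 0.36 * 0.252^2) = 0.0155
Denominator = 115.5 * (0.252^(1/3) - 0.252/2) = 58.4010
nu = 0.0155 / 58.4010 = 2.6525e-04 mol/cm^3

2.6525e-04 mol/cm^3


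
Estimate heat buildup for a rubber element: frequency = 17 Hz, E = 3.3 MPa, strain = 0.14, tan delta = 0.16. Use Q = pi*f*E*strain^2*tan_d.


Q = pi * f * E * strain^2 * tan_d
= pi * 17 * 3.3 * 0.14^2 * 0.16
= pi * 17 * 3.3 * 0.0196 * 0.16
= 0.5527

Q = 0.5527


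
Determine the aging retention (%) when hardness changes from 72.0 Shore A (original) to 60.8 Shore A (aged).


Retention = aged / original * 100
= 60.8 / 72.0 * 100
= 84.4%

84.4%


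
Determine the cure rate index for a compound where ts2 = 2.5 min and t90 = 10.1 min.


CRI = 100 / (t90 - ts2)
= 100 / (10.1 - 2.5)
= 100 / 7.6
= 13.16 min^-1

13.16 min^-1


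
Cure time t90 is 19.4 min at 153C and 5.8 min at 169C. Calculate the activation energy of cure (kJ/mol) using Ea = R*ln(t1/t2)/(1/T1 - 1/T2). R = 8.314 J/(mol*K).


T1 = 426.15 K, T2 = 442.15 K
1/T1 - 1/T2 = 8.4916e-05
ln(t1/t2) = ln(19.4/5.8) = 1.2074
Ea = 8.314 * 1.2074 / 8.4916e-05 = 118216.6859 J/mol
Ea = 118.22 kJ/mol

118.22 kJ/mol


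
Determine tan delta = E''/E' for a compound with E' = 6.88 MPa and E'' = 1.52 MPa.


tan delta = E'' / E'
= 1.52 / 6.88
= 0.2209

tan delta = 0.2209


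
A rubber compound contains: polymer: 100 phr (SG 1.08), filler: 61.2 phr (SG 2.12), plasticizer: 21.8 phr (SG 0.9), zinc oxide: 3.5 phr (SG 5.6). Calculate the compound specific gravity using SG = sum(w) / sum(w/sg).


Sum of weights = 186.5
Volume contributions:
  polymer: 100/1.08 = 92.5926
  filler: 61.2/2.12 = 28.8679
  plasticizer: 21.8/0.9 = 24.2222
  zinc oxide: 3.5/5.6 = 0.6250
Sum of volumes = 146.3077
SG = 186.5 / 146.3077 = 1.275

SG = 1.275


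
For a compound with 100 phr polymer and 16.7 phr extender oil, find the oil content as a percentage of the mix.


Oil % = oil / (100 + oil) * 100
= 16.7 / (100 + 16.7) * 100
= 16.7 / 116.7 * 100
= 14.31%

14.31%


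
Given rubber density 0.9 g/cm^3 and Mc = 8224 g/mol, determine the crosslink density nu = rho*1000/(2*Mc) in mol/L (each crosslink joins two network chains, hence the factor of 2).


nu = rho * 1000 / (2 * Mc)
nu = 0.9 * 1000 / (2 * 8224)
nu = 900.0 / 16448
nu = 0.0547 mol/L

0.0547 mol/L


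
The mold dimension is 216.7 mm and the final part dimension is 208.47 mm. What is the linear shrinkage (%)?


Shrinkage = (mold - part) / mold * 100
= (216.7 - 208.47) / 216.7 * 100
= 8.23 / 216.7 * 100
= 3.8%

3.8%


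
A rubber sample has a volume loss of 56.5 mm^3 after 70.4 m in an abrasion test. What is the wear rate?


Rate = volume_loss / distance
= 56.5 / 70.4
= 0.803 mm^3/m

0.803 mm^3/m


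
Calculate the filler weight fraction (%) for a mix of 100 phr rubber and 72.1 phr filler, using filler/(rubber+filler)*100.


Filler % = filler / (rubber + filler) * 100
= 72.1 / (100 + 72.1) * 100
= 72.1 / 172.1 * 100
= 41.89%

41.89%


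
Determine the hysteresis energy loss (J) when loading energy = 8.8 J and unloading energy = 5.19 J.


Hysteresis loss = loading - unloading
= 8.8 - 5.19
= 3.61 J

3.61 J


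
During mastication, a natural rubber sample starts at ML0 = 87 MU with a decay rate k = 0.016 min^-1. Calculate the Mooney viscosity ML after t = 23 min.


ML = ML0 * exp(-k * t)
ML = 87 * exp(-0.016 * 23)
ML = 87 * 0.6921
ML = 60.21 MU

60.21 MU


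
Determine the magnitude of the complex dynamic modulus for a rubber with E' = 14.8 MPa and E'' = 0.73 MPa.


|E*| = sqrt(E'^2 + E''^2)
= sqrt(14.8^2 + 0.73^2)
= sqrt(219.0400 + 0.5329)
= 14.818 MPa

14.818 MPa


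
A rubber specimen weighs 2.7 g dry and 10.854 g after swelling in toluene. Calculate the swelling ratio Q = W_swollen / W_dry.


Q = W_swollen / W_dry
Q = 10.854 / 2.7
Q = 4.02

Q = 4.02


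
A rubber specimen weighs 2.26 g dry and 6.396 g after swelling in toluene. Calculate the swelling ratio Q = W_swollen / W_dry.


Q = W_swollen / W_dry
Q = 6.396 / 2.26
Q = 2.83

Q = 2.83


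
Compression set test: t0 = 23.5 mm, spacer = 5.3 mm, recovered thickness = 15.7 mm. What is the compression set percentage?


CS = (t0 - recovered) / (t0 - ts) * 100
= (23.5 - 15.7) / (23.5 - 5.3) * 100
= 7.8 / 18.2 * 100
= 42.9%

42.9%


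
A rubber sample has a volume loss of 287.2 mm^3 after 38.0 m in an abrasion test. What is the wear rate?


Rate = volume_loss / distance
= 287.2 / 38.0
= 7.558 mm^3/m

7.558 mm^3/m


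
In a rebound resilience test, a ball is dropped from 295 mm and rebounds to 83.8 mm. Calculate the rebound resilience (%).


Resilience = h_rebound / h_drop * 100
= 83.8 / 295 * 100
= 28.4%

28.4%


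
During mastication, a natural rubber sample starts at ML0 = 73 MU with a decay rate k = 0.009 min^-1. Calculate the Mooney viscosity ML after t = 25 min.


ML = ML0 * exp(-k * t)
ML = 73 * exp(-0.009 * 25)
ML = 73 * 0.7985
ML = 58.29 MU

58.29 MU


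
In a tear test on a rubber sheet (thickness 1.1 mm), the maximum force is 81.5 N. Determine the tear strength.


Tear strength = force / thickness
= 81.5 / 1.1
= 74.09 N/mm

74.09 N/mm


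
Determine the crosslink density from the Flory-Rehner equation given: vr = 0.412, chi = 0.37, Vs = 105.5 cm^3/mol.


ln(1 - vr) = ln(1 - 0.412) = -0.5310
Numerator = -((-0.5310) + 0.412 + 0.37 * 0.412^2) = 0.0562
Denominator = 105.5 * (0.412^(1/3) - 0.412/2) = 56.7697
nu = 0.0562 / 56.7697 = 9.9037e-04 mol/cm^3

9.9037e-04 mol/cm^3


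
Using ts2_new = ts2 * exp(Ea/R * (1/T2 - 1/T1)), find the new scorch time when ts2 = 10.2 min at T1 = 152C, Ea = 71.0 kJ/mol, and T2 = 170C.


Convert temperatures: T1 = 152 + 273.15 = 425.15 K, T2 = 170 + 273.15 = 443.15 K
ts2_new = 10.2 * exp(71000 / 8.314 * (1/443.15 - 1/425.15))
1/T2 - 1/T1 = -9.5539e-05
ts2_new = 4.51 min

4.51 min


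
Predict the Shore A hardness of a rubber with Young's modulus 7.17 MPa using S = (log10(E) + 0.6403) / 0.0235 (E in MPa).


log10(E) = 0.0235*S - 0.6403  =>  S = (log10(E) + 0.6403) / 0.0235
log10(7.17) = 0.855519
S = (0.855519 + 0.6403) / 0.0235 = 1.495819 / 0.0235
S = 63.7

Shore A = 63.7


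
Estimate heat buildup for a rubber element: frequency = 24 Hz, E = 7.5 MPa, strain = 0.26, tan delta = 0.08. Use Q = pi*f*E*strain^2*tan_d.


Q = pi * f * E * strain^2 * tan_d
= pi * 24 * 7.5 * 0.26^2 * 0.08
= pi * 24 * 7.5 * 0.0676 * 0.08
= 3.0582

Q = 3.0582


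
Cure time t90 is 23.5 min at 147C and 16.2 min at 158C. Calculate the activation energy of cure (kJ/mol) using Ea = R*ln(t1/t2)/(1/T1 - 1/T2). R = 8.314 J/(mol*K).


T1 = 420.15 K, T2 = 431.15 K
1/T1 - 1/T2 = 6.0724e-05
ln(t1/t2) = ln(23.5/16.2) = 0.3720
Ea = 8.314 * 0.3720 / 6.0724e-05 = 50930.7885 J/mol
Ea = 50.93 kJ/mol

50.93 kJ/mol


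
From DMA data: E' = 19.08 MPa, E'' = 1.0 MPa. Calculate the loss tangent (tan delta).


tan delta = E'' / E'
= 1.0 / 19.08
= 0.0524

tan delta = 0.0524


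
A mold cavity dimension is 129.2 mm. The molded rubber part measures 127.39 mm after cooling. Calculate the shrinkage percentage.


Shrinkage = (mold - part) / mold * 100
= (129.2 - 127.39) / 129.2 * 100
= 1.81 / 129.2 * 100
= 1.4%

1.4%


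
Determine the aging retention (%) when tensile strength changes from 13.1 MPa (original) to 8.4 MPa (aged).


Retention = aged / original * 100
= 8.4 / 13.1 * 100
= 64.1%

64.1%


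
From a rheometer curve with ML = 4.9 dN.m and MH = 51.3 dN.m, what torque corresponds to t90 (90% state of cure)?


M90 = ML + 0.9 * (MH - ML)
M90 = 4.9 + 0.9 * (51.3 - 4.9)
M90 = 4.9 + 0.9 * 46.4
M90 = 46.66 dN.m

46.66 dN.m


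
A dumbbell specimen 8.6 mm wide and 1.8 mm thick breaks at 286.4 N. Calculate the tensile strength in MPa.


Area = width * thickness = 8.6 * 1.8 = 15.48 mm^2
TS = force / area = 286.4 / 15.48 = 18.5 MPa

18.5 MPa


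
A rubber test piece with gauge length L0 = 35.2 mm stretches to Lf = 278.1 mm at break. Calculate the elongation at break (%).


Elongation = (Lf - L0) / L0 * 100
= (278.1 - 35.2) / 35.2 * 100
= 242.9 / 35.2 * 100
= 690.1%

690.1%


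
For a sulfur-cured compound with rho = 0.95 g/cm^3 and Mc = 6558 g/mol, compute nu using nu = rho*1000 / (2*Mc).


nu = rho * 1000 / (2 * Mc)
nu = 0.95 * 1000 / (2 * 6558)
nu = 950.0 / 13116
nu = 0.0724 mol/L

0.0724 mol/L


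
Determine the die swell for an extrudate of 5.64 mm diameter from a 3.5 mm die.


Die swell ratio = D_extrudate / D_die
= 5.64 / 3.5
= 1.611

Die swell = 1.611


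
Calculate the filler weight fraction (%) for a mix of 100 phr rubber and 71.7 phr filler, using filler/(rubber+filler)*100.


Filler % = filler / (rubber + filler) * 100
= 71.7 / (100 + 71.7) * 100
= 71.7 / 171.7 * 100
= 41.76%

41.76%


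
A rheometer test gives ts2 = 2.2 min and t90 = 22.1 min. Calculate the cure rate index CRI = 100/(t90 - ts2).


CRI = 100 / (t90 - ts2)
= 100 / (22.1 - 2.2)
= 100 / 19.9
= 5.03 min^-1

5.03 min^-1


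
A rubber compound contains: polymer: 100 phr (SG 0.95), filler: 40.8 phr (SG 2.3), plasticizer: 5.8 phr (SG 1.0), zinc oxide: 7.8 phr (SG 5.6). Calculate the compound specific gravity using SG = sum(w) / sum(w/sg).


Sum of weights = 154.4
Volume contributions:
  polymer: 100/0.95 = 105.2632
  filler: 40.8/2.3 = 17.7391
  plasticizer: 5.8/1.0 = 5.8000
  zinc oxide: 7.8/5.6 = 1.3929
Sum of volumes = 130.1951
SG = 154.4 / 130.1951 = 1.186

SG = 1.186


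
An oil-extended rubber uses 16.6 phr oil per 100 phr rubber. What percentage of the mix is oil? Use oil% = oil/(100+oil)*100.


Oil % = oil / (100 + oil) * 100
= 16.6 / (100 + 16.6) * 100
= 16.6 / 116.6 * 100
= 14.24%

14.24%


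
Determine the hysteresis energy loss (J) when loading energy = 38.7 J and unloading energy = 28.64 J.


Hysteresis loss = loading - unloading
= 38.7 - 28.64
= 10.06 J

10.06 J


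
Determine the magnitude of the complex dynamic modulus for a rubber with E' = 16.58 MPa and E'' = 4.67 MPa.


|E*| = sqrt(E'^2 + E''^2)
= sqrt(16.58^2 + 4.67^2)
= sqrt(274.8964 + 21.8089)
= 17.225 MPa

17.225 MPa


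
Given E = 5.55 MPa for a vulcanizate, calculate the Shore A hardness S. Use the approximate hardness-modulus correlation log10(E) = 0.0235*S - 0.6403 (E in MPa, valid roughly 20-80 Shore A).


log10(E) = 0.0235*S - 0.6403  =>  S = (log10(E) + 0.6403) / 0.0235
log10(5.55) = 0.744293
S = (0.744293 + 0.6403) / 0.0235 = 1.384593 / 0.0235
S = 58.9

Shore A = 58.9


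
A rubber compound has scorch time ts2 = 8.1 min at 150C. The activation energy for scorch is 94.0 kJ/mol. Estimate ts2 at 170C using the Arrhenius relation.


Convert temperatures: T1 = 150 + 273.15 = 423.15 K, T2 = 170 + 273.15 = 443.15 K
ts2_new = 8.1 * exp(94000 / 8.314 * (1/443.15 - 1/423.15))
1/T2 - 1/T1 = -1.0666e-04
ts2_new = 2.43 min

2.43 min


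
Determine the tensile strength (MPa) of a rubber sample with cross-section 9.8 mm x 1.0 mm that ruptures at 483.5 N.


Area = width * thickness = 9.8 * 1.0 = 9.8 mm^2
TS = force / area = 483.5 / 9.8 = 49.34 MPa

49.34 MPa


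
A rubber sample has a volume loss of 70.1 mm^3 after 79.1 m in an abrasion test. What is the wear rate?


Rate = volume_loss / distance
= 70.1 / 79.1
= 0.886 mm^3/m

0.886 mm^3/m


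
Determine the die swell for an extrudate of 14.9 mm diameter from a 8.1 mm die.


Die swell ratio = D_extrudate / D_die
= 14.9 / 8.1
= 1.84

Die swell = 1.84


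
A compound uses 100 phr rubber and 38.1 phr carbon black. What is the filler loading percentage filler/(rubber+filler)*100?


Filler % = filler / (rubber + filler) * 100
= 38.1 / (100 + 38.1) * 100
= 38.1 / 138.1 * 100
= 27.59%

27.59%


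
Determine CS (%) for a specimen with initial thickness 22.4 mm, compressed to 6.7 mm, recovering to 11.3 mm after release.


CS = (t0 - recovered) / (t0 - ts) * 100
= (22.4 - 11.3) / (22.4 - 6.7) * 100
= 11.1 / 15.7 * 100
= 70.7%

70.7%


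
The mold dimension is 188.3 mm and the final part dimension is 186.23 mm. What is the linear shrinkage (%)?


Shrinkage = (mold - part) / mold * 100
= (188.3 - 186.23) / 188.3 * 100
= 2.07 / 188.3 * 100
= 1.1%

1.1%


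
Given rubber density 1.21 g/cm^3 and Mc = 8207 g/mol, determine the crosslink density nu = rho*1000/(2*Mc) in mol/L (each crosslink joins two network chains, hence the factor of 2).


nu = rho * 1000 / (2 * Mc)
nu = 1.21 * 1000 / (2 * 8207)
nu = 1210.0 / 16414
nu = 0.0737 mol/L

0.0737 mol/L


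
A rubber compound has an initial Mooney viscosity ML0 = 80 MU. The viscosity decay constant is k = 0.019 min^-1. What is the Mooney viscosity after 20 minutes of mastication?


ML = ML0 * exp(-k * t)
ML = 80 * exp(-0.019 * 20)
ML = 80 * 0.6839
ML = 54.71 MU

54.71 MU


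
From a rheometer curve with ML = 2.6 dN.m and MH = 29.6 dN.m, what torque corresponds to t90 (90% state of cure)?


M90 = ML + 0.9 * (MH - ML)
M90 = 2.6 + 0.9 * (29.6 - 2.6)
M90 = 2.6 + 0.9 * 27.0
M90 = 26.9 dN.m

26.9 dN.m


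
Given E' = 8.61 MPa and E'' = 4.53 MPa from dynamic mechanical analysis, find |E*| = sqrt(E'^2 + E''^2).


|E*| = sqrt(E'^2 + E''^2)
= sqrt(8.61^2 + 4.53^2)
= sqrt(74.1321 + 20.5209)
= 9.729 MPa

9.729 MPa


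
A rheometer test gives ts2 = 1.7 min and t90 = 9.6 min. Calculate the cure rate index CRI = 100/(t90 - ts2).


CRI = 100 / (t90 - ts2)
= 100 / (9.6 - 1.7)
= 100 / 7.9
= 12.66 min^-1

12.66 min^-1


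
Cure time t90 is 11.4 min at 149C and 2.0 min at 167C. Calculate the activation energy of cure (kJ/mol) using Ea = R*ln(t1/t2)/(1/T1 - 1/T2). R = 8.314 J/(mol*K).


T1 = 422.15 K, T2 = 440.15 K
1/T1 - 1/T2 = 9.6874e-05
ln(t1/t2) = ln(11.4/2.0) = 1.7405
Ea = 8.314 * 1.7405 / 9.6874e-05 = 149372.4837 J/mol
Ea = 149.37 kJ/mol

149.37 kJ/mol
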